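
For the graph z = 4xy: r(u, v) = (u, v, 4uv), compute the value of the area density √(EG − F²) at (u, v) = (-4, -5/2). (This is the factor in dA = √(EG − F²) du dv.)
√(EG − F²)|_{(-4, -5/2)} = sqrt(357)

E = 16*v^2 + 1, F = 16*u*v, G = 16*u^2 + 1, so EG − F² = 16*u^2 + 16*v^2 + 1. Taking the positive square root: √(EG − F²) = sqrt(16*u^2 + 16*v^2 + 1). At (u, v) = (-4, -5/2): sqrt(357).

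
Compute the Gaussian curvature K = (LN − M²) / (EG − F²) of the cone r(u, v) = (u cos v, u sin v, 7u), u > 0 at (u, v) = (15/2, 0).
K = 0

Coefficients of the first fundamental form: E = 50, F = 0, G = u^2.
Coefficients of the second fundamental form: L = 0, M = 0, N = 7*sqrt(2)*u^2/(10*Abs(u)).
Assemble K = (LN − M²)/(EG − F²) = 0. At (u, v) = (15/2, 0): K = 0.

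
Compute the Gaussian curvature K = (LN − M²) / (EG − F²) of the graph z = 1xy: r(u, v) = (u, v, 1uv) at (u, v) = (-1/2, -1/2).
K = -4/9

Coefficients of the first fundamental form: E = v^2 + 1, F = u*v, G = u^2 + 1.
Coefficients of the second fundamental form: L = 0, M = 1/sqrt(u^2 + v^2 + 1), N = 0.
Assemble K = (LN − M²)/(EG − F²) = 1/((u^2*v^2 - (u^2 + 1)*(v^2 + 1))*(u^2 + v^2 + 1)). At (u, v) = (-1/2, -1/2): K = -4/9.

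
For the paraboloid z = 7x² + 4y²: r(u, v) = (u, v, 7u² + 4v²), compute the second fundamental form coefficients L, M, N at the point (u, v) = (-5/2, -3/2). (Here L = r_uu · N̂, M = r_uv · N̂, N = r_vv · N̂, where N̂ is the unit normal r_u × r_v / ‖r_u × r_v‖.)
L = 7*sqrt(1370)/685;  M = 0;  N = 4*sqrt(1370)/685

Compute the unit normal N̂(u, v) = (-14*u/sqrt(196*u^2 + 64*v^2 + 1), -8*v/sqrt(196*u^2 + 64*v^2 + 1), 1/sqrt(196*u^2 + 64*v^2 + 1)), and the second partials r_uu, r_uv, r_vv. Take dot products:
  L(u, v) = r_uu · N̂ = 14/sqrt(196*u^2 + 64*v^2 + 1),
  M(u, v) = r_uv · N̂ = 0,
  N(u, v) = r_vv · N̂ = 8/sqrt(196*u^2 + 64*v^2 + 1).
Evaluating at (u, v) = (-5/2, -3/2):
  L = 7*sqrt(1370)/685, M = 0, N = 4*sqrt(1370)/685.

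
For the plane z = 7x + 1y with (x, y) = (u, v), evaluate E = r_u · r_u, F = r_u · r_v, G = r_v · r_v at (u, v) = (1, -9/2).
E = 50;  F = 7;  G = 2

Partials: r_u = (1, 0, 7), r_v = (0, 1, 1). As functions of (u, v):
  E = r_u · r_u = 50,
  F = r_u · r_v = 7,
  G = r_v · r_v = 2.
Evaluating at (u, v) = (1, -9/2): E = 50, F = 7, G = 2.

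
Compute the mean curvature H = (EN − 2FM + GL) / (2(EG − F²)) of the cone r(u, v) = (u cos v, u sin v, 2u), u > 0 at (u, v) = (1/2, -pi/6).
H = 2*sqrt(5)/5

With E = 5, F = 0, G = u^2, L = 0, M = 0, N = 2*sqrt(5)*u^2/(5*Abs(u)), assemble
  H = (EN − 2FM + GL) / (2(EG − F²)) = sqrt(5)/(5*Abs(u)).
At (u, v) = (1/2, -pi/6): H = 2*sqrt(5)/5.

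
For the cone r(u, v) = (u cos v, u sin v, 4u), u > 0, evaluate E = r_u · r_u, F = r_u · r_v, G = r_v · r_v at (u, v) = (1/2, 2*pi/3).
E = 17;  F = 0;  G = 1/4

Partials: r_u = (cos(v), sin(v), 4), r_v = (-u*sin(v), u*cos(v), 0). As functions of (u, v):
  E = r_u · r_u = 17,
  F = r_u · r_v = 0,
  G = r_v · r_v = u^2.
Evaluating at (u, v) = (1/2, 2*pi/3): E = 17, F = 0, G = 1/4.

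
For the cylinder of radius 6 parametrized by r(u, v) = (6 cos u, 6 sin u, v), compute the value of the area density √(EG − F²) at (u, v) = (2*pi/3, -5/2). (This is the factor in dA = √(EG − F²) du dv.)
√(EG − F²)|_{(2*pi/3, -5/2)} = 6

E = 36, F = 0, G = 1, so EG − F² = 36. Taking the positive square root: √(EG − F²) = 6. At (u, v) = (2*pi/3, -5/2): 6.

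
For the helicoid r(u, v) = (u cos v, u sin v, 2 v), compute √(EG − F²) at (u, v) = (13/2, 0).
√(EG − F²)|_{(13/2, 0)} = sqrt(185)/2

E = 1, F = 0, G = u^2 + 4; EG − F² = u^2 + 4; √(EG − F²) = sqrt(u^2 + 4). At the given point: sqrt(185)/2.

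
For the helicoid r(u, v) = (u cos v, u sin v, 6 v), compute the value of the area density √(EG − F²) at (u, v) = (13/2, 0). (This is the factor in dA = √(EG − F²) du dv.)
√(EG − F²)|_{(13/2, 0)} = sqrt(313)/2

E = 1, F = 0, G = u^2 + 36, so EG − F² = u^2 + 36. Taking the positive square root: √(EG − F²) = sqrt(u^2 + 36). At (u, v) = (13/2, 0): sqrt(313)/2.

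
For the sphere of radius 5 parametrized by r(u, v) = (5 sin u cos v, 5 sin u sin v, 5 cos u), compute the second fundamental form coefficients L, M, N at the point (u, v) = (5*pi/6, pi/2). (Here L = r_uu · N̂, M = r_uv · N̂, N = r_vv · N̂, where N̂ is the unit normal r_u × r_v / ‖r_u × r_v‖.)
L = -5;  M = 0;  N = -5/4

Compute the unit normal N̂(u, v) = (sin(u)^2*cos(v)/Abs(sin(u)), sin(u)^2*sin(v)/Abs(sin(u)), sin(2*u)/(2*Abs(sin(u)))), and the second partials r_uu, r_uv, r_vv. Take dot products:
  L(u, v) = r_uu · N̂ = -5*sin(u)/Abs(sin(u)),
  M(u, v) = r_uv · N̂ = 0,
  N(u, v) = r_vv · N̂ = -5*sin(u)^3/Abs(sin(u)).
Evaluating at (u, v) = (5*pi/6, pi/2):
  L = -5, M = 0, N = -5/4.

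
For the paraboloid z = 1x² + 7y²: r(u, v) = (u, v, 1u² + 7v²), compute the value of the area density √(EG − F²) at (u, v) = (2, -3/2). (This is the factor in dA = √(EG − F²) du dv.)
√(EG − F²)|_{(2, -3/2)} = sqrt(458)

E = 4*u^2 + 1, F = 28*u*v, G = 196*v^2 + 1, so EG − F² = 4*u^2 + 196*v^2 + 1. Taking the positive square root: √(EG − F²) = sqrt(4*u^2 + 196*v^2 + 1). At (u, v) = (2, -3/2): sqrt(458).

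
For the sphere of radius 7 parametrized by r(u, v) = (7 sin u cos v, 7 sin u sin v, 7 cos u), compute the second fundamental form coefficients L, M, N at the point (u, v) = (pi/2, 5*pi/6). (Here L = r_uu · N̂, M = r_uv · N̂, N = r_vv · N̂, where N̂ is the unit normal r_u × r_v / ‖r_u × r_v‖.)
L = -7;  M = 0;  N = -7

Compute the unit normal N̂(u, v) = (sin(u)^2*cos(v)/Abs(sin(u)), sin(u)^2*sin(v)/Abs(sin(u)), sin(2*u)/(2*Abs(sin(u)))), and the second partials r_uu, r_uv, r_vv. Take dot products:
  L(u, v) = r_uu · N̂ = -7*sin(u)/Abs(sin(u)),
  M(u, v) = r_uv · N̂ = 0,
  N(u, v) = r_vv · N̂ = -7*sin(u)^3/Abs(sin(u)).
Evaluating at (u, v) = (pi/2, 5*pi/6):
  L = -7, M = 0, N = -7.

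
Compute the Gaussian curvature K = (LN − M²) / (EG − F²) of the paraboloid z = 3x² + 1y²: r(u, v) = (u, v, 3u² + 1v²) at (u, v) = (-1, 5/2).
K = 3/961

Coefficients of the first fundamental form: E = 36*u^2 + 1, F = 12*u*v, G = 4*v^2 + 1.
Coefficients of the second fundamental form: L = 6/sqrt(36*u^2 + 4*v^2 + 1), M = 0, N = 2/sqrt(36*u^2 + 4*v^2 + 1).
Assemble K = (LN − M²)/(EG − F²) = 12/(1296*u^4 + 288*u^2*v^2 + 72*u^2 + 16*v^4 + 8*v^2 + 1). At (u, v) = (-1, 5/2): K = 3/961.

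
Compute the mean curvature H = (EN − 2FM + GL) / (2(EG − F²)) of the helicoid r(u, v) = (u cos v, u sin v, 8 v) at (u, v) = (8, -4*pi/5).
H = 0

With E = 1, F = 0, G = u^2 + 64, L = 0, M = -8/sqrt(u^2 + 64), N = 0, assemble
  H = (EN − 2FM + GL) / (2(EG − F²)) = 0.
At (u, v) = (8, -4*pi/5): H = 0.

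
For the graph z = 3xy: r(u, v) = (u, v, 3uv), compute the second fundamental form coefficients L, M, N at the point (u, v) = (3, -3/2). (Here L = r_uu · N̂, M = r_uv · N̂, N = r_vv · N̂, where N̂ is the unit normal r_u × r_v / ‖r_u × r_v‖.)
L = 0;  M = 6*sqrt(409)/409;  N = 0

Compute the unit normal N̂(u, v) = (-3*v/sqrt(9*u^2 + 9*v^2 + 1), -3*u/sqrt(9*u^2 + 9*v^2 + 1), 1/sqrt(9*u^2 + 9*v^2 + 1)), and the second partials r_uu, r_uv, r_vv. Take dot products:
  L(u, v) = r_uu · N̂ = 0,
  M(u, v) = r_uv · N̂ = 3/sqrt(9*u^2 + 9*v^2 + 1),
  N(u, v) = r_vv · N̂ = 0.
Evaluating at (u, v) = (3, -3/2):
  L = 0, M = 6*sqrt(409)/409, N = 0.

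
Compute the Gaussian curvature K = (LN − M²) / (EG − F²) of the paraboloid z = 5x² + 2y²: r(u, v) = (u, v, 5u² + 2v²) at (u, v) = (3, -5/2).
K = 40/1002001

Coefficients of the first fundamental form: E = 100*u^2 + 1, F = 40*u*v, G = 16*v^2 + 1.
Coefficients of the second fundamental form: L = 10/sqrt(100*u^2 + 16*v^2 + 1), M = 0, N = 4/sqrt(100*u^2 + 16*v^2 + 1).
Assemble K = (LN − M²)/(EG − F²) = 40/(10000*u^4 + 3200*u^2*v^2 + 200*u^2 + 256*v^4 + 32*v^2 + 1). At (u, v) = (3, -5/2): K = 40/1002001.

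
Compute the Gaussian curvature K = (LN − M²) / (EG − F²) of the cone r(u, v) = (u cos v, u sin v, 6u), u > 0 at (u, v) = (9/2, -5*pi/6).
K = 0

Coefficients of the first fundamental form: E = 37, F = 0, G = u^2.
Coefficients of the second fundamental form: L = 0, M = 0, N = 6*sqrt(37)*u^2/(37*Abs(u)).
Assemble K = (LN − M²)/(EG − F²) = 0. At (u, v) = (9/2, -5*pi/6): K = 0.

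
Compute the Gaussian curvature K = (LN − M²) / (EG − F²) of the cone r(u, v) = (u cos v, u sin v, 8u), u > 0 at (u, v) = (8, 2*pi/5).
K = 0

Coefficients of the first fundamental form: E = 65, F = 0, G = u^2.
Coefficients of the second fundamental form: L = 0, M = 0, N = 8*sqrt(65)*u^2/(65*Abs(u)).
Assemble K = (LN − M²)/(EG − F²) = 0. At (u, v) = (8, 2*pi/5): K = 0.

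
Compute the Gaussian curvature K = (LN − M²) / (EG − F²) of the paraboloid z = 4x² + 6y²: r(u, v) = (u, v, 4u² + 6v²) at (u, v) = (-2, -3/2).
K = 96/337561

Coefficients of the first fundamental form: E = 64*u^2 + 1, F = 96*u*v, G = 144*v^2 + 1.
Coefficients of the second fundamental form: L = 8/sqrt(64*u^2 + 144*v^2 + 1), M = 0, N = 12/sqrt(64*u^2 + 144*v^2 + 1).
Assemble K = (LN − M²)/(EG − F²) = 96/(4096*u^4 + 18432*u^2*v^2 + 128*u^2 + 20736*v^4 + 288*v^2 + 1). At (u, v) = (-2, -3/2): K = 96/337561.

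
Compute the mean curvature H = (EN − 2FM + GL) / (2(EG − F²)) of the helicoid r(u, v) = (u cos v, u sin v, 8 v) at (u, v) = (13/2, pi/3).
H = 0

With E = 1, F = 0, G = u^2 + 64, L = 0, M = -8/sqrt(u^2 + 64), N = 0, assemble
  H = (EN − 2FM + GL) / (2(EG − F²)) = 0.
At (u, v) = (13/2, pi/3): H = 0.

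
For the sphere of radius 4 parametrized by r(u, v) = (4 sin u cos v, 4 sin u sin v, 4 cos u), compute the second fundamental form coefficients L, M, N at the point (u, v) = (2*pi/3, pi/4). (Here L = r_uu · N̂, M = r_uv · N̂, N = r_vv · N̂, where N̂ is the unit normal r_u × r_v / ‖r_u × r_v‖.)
L = -4;  M = 0;  N = -3

Compute the unit normal N̂(u, v) = (sin(u)^2*cos(v)/Abs(sin(u)), sin(u)^2*sin(v)/Abs(sin(u)), sin(2*u)/(2*Abs(sin(u)))), and the second partials r_uu, r_uv, r_vv. Take dot products:
  L(u, v) = r_uu · N̂ = -4*sin(u)/Abs(sin(u)),
  M(u, v) = r_uv · N̂ = 0,
  N(u, v) = r_vv · N̂ = -4*sin(u)^3/Abs(sin(u)).
Evaluating at (u, v) = (2*pi/3, pi/4):
  L = -4, M = 0, N = -3.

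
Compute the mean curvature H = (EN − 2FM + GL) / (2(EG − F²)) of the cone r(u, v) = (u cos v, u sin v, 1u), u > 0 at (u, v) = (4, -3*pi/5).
H = sqrt(2)/16

With E = 2, F = 0, G = u^2, L = 0, M = 0, N = sqrt(2)*u^2/(2*Abs(u)), assemble
  H = (EN − 2FM + GL) / (2(EG − F²)) = sqrt(2)/(4*Abs(u)).
At (u, v) = (4, -3*pi/5): H = sqrt(2)/16.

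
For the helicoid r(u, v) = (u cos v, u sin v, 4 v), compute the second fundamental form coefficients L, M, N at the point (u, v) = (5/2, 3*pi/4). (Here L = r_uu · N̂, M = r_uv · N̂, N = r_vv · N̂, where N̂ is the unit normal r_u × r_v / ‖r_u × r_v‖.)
L = 0;  M = -8*sqrt(89)/89;  N = 0

Compute the unit normal N̂(u, v) = (4*sin(v)/sqrt(u^2 + 16), -4*cos(v)/sqrt(u^2 + 16), u/sqrt(u^2 + 16)), and the second partials r_uu, r_uv, r_vv. Take dot products:
  L(u, v) = r_uu · N̂ = 0,
  M(u, v) = r_uv · N̂ = -4/sqrt(u^2 + 16),
  N(u, v) = r_vv · N̂ = 0.
Evaluating at (u, v) = (5/2, 3*pi/4):
  L = 0, M = -8*sqrt(89)/89, N = 0.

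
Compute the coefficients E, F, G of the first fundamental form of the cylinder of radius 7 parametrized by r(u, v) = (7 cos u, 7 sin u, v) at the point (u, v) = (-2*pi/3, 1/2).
E = 49;  F = 0;  G = 1

Partials: r_u = (-7*sin(u), 7*cos(u), 0), r_v = (0, 0, 1). As functions of (u, v):
  E = r_u · r_u = 49,
  F = r_u · r_v = 0,
  G = r_v · r_v = 1.
Evaluating at (u, v) = (-2*pi/3, 1/2): E = 49, F = 0, G = 1.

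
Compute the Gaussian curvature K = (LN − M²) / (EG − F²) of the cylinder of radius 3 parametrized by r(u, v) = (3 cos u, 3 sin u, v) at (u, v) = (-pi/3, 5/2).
K = 0

Coefficients of the first fundamental form: E = 9, F = 0, G = 1.
Coefficients of the second fundamental form: L = -3, M = 0, N = 0.
Assemble K = (LN − M²)/(EG − F²) = 0. At (u, v) = (-pi/3, 5/2): K = 0.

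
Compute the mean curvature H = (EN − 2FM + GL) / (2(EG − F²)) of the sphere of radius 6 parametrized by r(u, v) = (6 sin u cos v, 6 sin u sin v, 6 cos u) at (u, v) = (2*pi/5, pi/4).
H = -1/6

With E = 36, F = 0, G = 36*sin(u)^2, L = -6*sin(u)/Abs(sin(u)), M = 0, N = -6*sin(u)^3/Abs(sin(u)), assemble
  H = (EN − 2FM + GL) / (2(EG − F²)) = -sin(u)/(6*Abs(sin(u))).
At (u, v) = (2*pi/5, pi/4): H = -1/6.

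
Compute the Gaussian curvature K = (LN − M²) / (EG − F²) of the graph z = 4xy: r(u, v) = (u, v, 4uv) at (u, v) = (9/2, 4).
K = -16/337561

Coefficients of the first fundamental form: E = 16*v^2 + 1, F = 16*u*v, G = 16*u^2 + 1.
Coefficients of the second fundamental form: L = 0, M = 4/sqrt(16*u^2 + 16*v^2 + 1), N = 0.
Assemble K = (LN − M²)/(EG − F²) = -16/(256*u^4 + 512*u^2*v^2 + 32*u^2 + 256*v^4 + 32*v^2 + 1). At (u, v) = (9/2, 4): K = -16/337561.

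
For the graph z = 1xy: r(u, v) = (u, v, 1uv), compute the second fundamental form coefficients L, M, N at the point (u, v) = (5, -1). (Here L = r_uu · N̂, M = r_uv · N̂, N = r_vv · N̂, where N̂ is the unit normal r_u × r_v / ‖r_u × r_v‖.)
L = 0;  M = sqrt(3)/9;  N = 0

Compute the unit normal N̂(u, v) = (-v/sqrt(u^2 + v^2 + 1), -u/sqrt(u^2 + v^2 + 1), 1/sqrt(u^2 + v^2 + 1)), and the second partials r_uu, r_uv, r_vv. Take dot products:
  L(u, v) = r_uu · N̂ = 0,
  M(u, v) = r_uv · N̂ = 1/sqrt(u^2 + v^2 + 1),
  N(u, v) = r_vv · N̂ = 0.
Evaluating at (u, v) = (5, -1):
  L = 0, M = sqrt(3)/9, N = 0.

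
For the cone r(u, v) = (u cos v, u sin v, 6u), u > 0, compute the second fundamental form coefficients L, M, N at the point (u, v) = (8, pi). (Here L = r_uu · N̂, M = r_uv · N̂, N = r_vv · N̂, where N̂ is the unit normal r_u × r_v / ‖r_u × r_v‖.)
L = 0;  M = 0;  N = 48*sqrt(37)/37

Compute the unit normal N̂(u, v) = (-6*sqrt(37)*u*cos(v)/(37*Abs(u)), -6*sqrt(37)*u*sin(v)/(37*Abs(u)), sqrt(37)*u/(37*Abs(u))), and the second partials r_uu, r_uv, r_vv. Take dot products:
  L(u, v) = r_uu · N̂ = 0,
  M(u, v) = r_uv · N̂ = 0,
  N(u, v) = r_vv · N̂ = 6*sqrt(37)*u^2/(37*Abs(u)).
Evaluating at (u, v) = (8, pi):
  L = 0, M = 0, N = 48*sqrt(37)/37.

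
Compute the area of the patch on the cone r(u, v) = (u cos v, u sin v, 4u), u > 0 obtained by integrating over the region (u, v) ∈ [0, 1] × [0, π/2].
Area = sqrt(17)*pi/4

Area = ∫∫ √(EG − F²) du dv with √(EG − F²) = sqrt(17)*Abs(u). Integrating over [0, 1] × [0, π/2] gives sqrt(17)*pi/4.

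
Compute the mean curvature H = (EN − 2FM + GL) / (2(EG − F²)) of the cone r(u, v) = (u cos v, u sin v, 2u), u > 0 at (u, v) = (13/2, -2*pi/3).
H = 2*sqrt(5)/65

With E = 5, F = 0, G = u^2, L = 0, M = 0, N = 2*sqrt(5)*u^2/(5*Abs(u)), assemble
  H = (EN − 2FM + GL) / (2(EG − F²)) = sqrt(5)/(5*Abs(u)).
At (u, v) = (13/2, -2*pi/3): H = 2*sqrt(5)/65.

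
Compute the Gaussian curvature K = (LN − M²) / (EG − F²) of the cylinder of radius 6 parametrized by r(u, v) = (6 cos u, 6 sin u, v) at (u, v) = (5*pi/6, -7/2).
K = 0

Coefficients of the first fundamental form: E = 36, F = 0, G = 1.
Coefficients of the second fundamental form: L = -6, M = 0, N = 0.
Assemble K = (LN − M²)/(EG − F²) = 0. At (u, v) = (5*pi/6, -7/2): K = 0.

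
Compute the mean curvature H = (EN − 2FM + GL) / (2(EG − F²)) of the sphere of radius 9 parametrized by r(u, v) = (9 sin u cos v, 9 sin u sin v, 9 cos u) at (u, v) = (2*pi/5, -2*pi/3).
H = -1/9

With E = 81, F = 0, G = 81*sin(u)^2, L = -9*sin(u)/Abs(sin(u)), M = 0, N = -9*sin(u)^3/Abs(sin(u)), assemble
  H = (EN − 2FM + GL) / (2(EG − F²)) = -sin(u)/(9*Abs(sin(u))).
At (u, v) = (2*pi/5, -2*pi/3): H = -1/9.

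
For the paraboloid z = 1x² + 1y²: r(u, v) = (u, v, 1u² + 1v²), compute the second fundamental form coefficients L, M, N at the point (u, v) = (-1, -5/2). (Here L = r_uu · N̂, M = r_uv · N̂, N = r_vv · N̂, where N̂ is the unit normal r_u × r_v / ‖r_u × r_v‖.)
L = sqrt(30)/15;  M = 0;  N = sqrt(30)/15

Compute the unit normal N̂(u, v) = (-2*u/sqrt(4*u^2 + 4*v^2 + 1), -2*v/sqrt(4*u^2 + 4*v^2 + 1), 1/sqrt(4*u^2 + 4*v^2 + 1)), and the second partials r_uu, r_uv, r_vv. Take dot products:
  L(u, v) = r_uu · N̂ = 2/sqrt(4*u^2 + 4*v^2 + 1),
  M(u, v) = r_uv · N̂ = 0,
  N(u, v) = r_vv · N̂ = 2/sqrt(4*u^2 + 4*v^2 + 1).
Evaluating at (u, v) = (-1, -5/2):
  L = sqrt(30)/15, M = 0, N = sqrt(30)/15.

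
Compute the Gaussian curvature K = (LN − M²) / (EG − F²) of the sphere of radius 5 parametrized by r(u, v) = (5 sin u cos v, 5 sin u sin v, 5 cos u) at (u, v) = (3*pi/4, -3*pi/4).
K = 1/25

Coefficients of the first fundamental form: E = 25, F = 0, G = 25*sin(u)^2.
Coefficients of the second fundamental form: L = -5*sin(u)/Abs(sin(u)), M = 0, N = -5*sin(u)^3/Abs(sin(u)).
Assemble K = (LN − M²)/(EG − F²) = 1/25. At (u, v) = (3*pi/4, -3*pi/4): K = 1/25.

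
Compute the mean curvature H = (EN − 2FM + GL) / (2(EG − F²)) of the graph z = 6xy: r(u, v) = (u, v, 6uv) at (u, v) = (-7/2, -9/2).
H = -3402*sqrt(1171)/1371241

With E = 36*v^2 + 1, F = 36*u*v, G = 36*u^2 + 1, L = 0, M = 6/sqrt(36*u^2 + 36*v^2 + 1), N = 0, assemble
  H = (EN − 2FM + GL) / (2(EG − F²)) = -216*u*v/(36*u^2 + 36*v^2 + 1)^(3/2).
At (u, v) = (-7/2, -9/2): H = -3402*sqrt(1171)/1371241.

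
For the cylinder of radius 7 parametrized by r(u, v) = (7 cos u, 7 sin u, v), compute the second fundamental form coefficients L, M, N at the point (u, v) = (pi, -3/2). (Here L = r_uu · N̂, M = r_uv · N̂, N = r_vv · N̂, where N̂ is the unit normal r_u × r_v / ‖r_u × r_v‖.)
L = -7;  M = 0;  N = 0

Compute the unit normal N̂(u, v) = (cos(u), sin(u), 0), and the second partials r_uu, r_uv, r_vv. Take dot products:
  L(u, v) = r_uu · N̂ = -7,
  M(u, v) = r_uv · N̂ = 0,
  N(u, v) = r_vv · N̂ = 0.
Evaluating at (u, v) = (pi, -3/2):
  L = -7, M = 0, N = 0.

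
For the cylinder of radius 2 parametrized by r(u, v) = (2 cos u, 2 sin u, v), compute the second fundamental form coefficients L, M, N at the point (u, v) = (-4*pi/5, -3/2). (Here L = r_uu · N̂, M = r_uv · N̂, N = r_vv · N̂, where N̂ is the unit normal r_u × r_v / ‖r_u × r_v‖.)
L = -2;  M = 0;  N = 0

Compute the unit normal N̂(u, v) = (cos(u), sin(u), 0), and the second partials r_uu, r_uv, r_vv. Take dot products:
  L(u, v) = r_uu · N̂ = -2,
  M(u, v) = r_uv · N̂ = 0,
  N(u, v) = r_vv · N̂ = 0.
Evaluating at (u, v) = (-4*pi/5, -3/2):
  L = -2, M = 0, N = 0.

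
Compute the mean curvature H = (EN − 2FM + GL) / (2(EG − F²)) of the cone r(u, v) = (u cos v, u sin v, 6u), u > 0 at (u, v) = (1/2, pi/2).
H = 6*sqrt(37)/37

With E = 37, F = 0, G = u^2, L = 0, M = 0, N = 6*sqrt(37)*u^2/(37*Abs(u)), assemble
  H = (EN − 2FM + GL) / (2(EG − F²)) = 3*sqrt(37)/(37*Abs(u)).
At (u, v) = (1/2, pi/2): H = 6*sqrt(37)/37.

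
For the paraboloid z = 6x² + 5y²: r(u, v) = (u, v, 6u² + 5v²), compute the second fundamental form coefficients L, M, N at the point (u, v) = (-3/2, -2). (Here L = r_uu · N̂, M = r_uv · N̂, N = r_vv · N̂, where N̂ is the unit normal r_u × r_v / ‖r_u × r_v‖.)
L = 12*sqrt(29)/145;  M = 0;  N = 2*sqrt(29)/29

Compute the unit normal N̂(u, v) = (-12*u/sqrt(144*u^2 + 100*v^2 + 1), -10*v/sqrt(144*u^2 + 100*v^2 + 1), 1/sqrt(144*u^2 + 100*v^2 + 1)), and the second partials r_uu, r_uv, r_vv. Take dot products:
  L(u, v) = r_uu · N̂ = 12/sqrt(144*u^2 + 100*v^2 + 1),
  M(u, v) = r_uv · N̂ = 0,
  N(u, v) = r_vv · N̂ = 10/sqrt(144*u^2 + 100*v^2 + 1).
Evaluating at (u, v) = (-3/2, -2):
  L = 12*sqrt(29)/145, M = 0, N = 2*sqrt(29)/29.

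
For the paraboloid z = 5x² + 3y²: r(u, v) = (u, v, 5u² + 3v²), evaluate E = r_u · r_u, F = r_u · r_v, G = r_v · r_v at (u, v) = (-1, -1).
E = 101;  F = 60;  G = 37

Partials: r_u = (1, 0, 10*u), r_v = (0, 1, 6*v). As functions of (u, v):
  E = r_u · r_u = 100*u^2 + 1,
  F = r_u · r_v = 60*u*v,
  G = r_v · r_v = 36*v^2 + 1.
Evaluating at (u, v) = (-1, -1): E = 101, F = 60, G = 37.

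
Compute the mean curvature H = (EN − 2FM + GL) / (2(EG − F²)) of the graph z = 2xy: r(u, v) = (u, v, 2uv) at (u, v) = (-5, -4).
H = -32*sqrt(165)/5445

With E = 4*v^2 + 1, F = 4*u*v, G = 4*u^2 + 1, L = 0, M = 2/sqrt(4*u^2 + 4*v^2 + 1), N = 0, assemble
  H = (EN − 2FM + GL) / (2(EG − F²)) = -8*u*v/(4*u^2 + 4*v^2 + 1)^(3/2).
At (u, v) = (-5, -4): H = -32*sqrt(165)/5445.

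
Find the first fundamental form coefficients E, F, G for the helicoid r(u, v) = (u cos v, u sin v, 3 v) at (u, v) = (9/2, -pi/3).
E = 1;  F = 0;  G = 117/4

Partials: r_u = (cos(v), sin(v), 0), r_v = (-u*sin(v), u*cos(v), 3). As functions of (u, v):
  E = r_u · r_u = 1,
  F = r_u · r_v = 0,
  G = r_v · r_v = u^2 + 9.
Evaluating at (u, v) = (9/2, -pi/3): E = 1, F = 0, G = 117/4.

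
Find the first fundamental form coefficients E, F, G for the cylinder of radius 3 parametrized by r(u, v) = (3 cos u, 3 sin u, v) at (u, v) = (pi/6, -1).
E = 9;  F = 0;  G = 1

Partials: r_u = (-3*sin(u), 3*cos(u), 0), r_v = (0, 0, 1). As functions of (u, v):
  E = r_u · r_u = 9,
  F = r_u · r_v = 0,
  G = r_v · r_v = 1.
Evaluating at (u, v) = (pi/6, -1): E = 9, F = 0, G = 1.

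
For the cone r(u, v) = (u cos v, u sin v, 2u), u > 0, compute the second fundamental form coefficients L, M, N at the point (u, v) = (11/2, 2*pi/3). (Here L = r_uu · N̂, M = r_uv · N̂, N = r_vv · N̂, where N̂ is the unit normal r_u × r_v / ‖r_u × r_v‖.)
L = 0;  M = 0;  N = 11*sqrt(5)/5

Compute the unit normal N̂(u, v) = (-2*sqrt(5)*u*cos(v)/(5*Abs(u)), -2*sqrt(5)*u*sin(v)/(5*Abs(u)), sqrt(5)*u/(5*Abs(u))), and the second partials r_uu, r_uv, r_vv. Take dot products:
  L(u, v) = r_uu · N̂ = 0,
  M(u, v) = r_uv · N̂ = 0,
  N(u, v) = r_vv · N̂ = 2*sqrt(5)*u^2/(5*Abs(u)).
Evaluating at (u, v) = (11/2, 2*pi/3):
  L = 0, M = 0, N = 11*sqrt(5)/5.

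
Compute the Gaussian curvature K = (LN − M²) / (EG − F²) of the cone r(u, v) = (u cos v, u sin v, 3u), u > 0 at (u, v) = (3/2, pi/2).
K = 0

Coefficients of the first fundamental form: E = 10, F = 0, G = u^2.
Coefficients of the second fundamental form: L = 0, M = 0, N = 3*sqrt(10)*u^2/(10*Abs(u)).
Assemble K = (LN − M²)/(EG − F²) = 0. At (u, v) = (3/2, pi/2): K = 0.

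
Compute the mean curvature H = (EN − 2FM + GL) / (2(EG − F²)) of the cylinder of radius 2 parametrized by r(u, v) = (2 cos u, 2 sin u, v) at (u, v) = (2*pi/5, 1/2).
H = -1/4

With E = 4, F = 0, G = 1, L = -2, M = 0, N = 0, assemble
  H = (EN − 2FM + GL) / (2(EG − F²)) = -1/4.
At (u, v) = (2*pi/5, 1/2): H = -1/4.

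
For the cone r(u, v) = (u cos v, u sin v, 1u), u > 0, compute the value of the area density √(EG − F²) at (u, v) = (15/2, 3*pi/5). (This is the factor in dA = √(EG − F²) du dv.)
√(EG − F²)|_{(15/2, 3*pi/5)} = 15*sqrt(2)/2

E = 2, F = 0, G = u^2, so EG − F² = 2*u^2. Taking the positive square root: √(EG − F²) = sqrt(2)*Abs(u). At (u, v) = (15/2, 3*pi/5): 15*sqrt(2)/2.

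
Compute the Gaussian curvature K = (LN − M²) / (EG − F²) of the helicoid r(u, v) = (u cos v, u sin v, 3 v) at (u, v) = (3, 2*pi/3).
K = -1/36

Coefficients of the first fundamental form: E = 1, F = 0, G = u^2 + 9.
Coefficients of the second fundamental form: L = 0, M = -3/sqrt(u^2 + 9), N = 0.
Assemble K = (LN − M²)/(EG − F²) = -9/(u^2 + 9)^2. At (u, v) = (3, 2*pi/3): K = -1/36.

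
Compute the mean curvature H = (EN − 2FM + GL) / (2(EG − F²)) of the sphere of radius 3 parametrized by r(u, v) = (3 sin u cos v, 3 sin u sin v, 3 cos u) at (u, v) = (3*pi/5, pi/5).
H = -1/3

With E = 9, F = 0, G = 9*sin(u)^2, L = -3*sin(u)/Abs(sin(u)), M = 0, N = -3*sin(u)^3/Abs(sin(u)), assemble
  H = (EN − 2FM + GL) / (2(EG − F²)) = -sin(u)/(3*Abs(sin(u))).
At (u, v) = (3*pi/5, pi/5): H = -1/3.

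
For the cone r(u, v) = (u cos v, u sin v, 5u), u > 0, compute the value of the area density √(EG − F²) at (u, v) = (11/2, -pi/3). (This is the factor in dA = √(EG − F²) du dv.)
√(EG − F²)|_{(11/2, -pi/3)} = 11*sqrt(26)/2

E = 26, F = 0, G = u^2, so EG − F² = 26*u^2. Taking the positive square root: √(EG − F²) = sqrt(26)*Abs(u). At (u, v) = (11/2, -pi/3): 11*sqrt(26)/2.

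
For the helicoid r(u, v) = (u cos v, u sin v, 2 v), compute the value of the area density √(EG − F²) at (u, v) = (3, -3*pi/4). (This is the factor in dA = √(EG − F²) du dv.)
√(EG − F²)|_{(3, -3*pi/4)} = sqrt(13)

E = 1, F = 0, G = u^2 + 4, so EG − F² = u^2 + 4. Taking the positive square root: √(EG − F²) = sqrt(u^2 + 4). At (u, v) = (3, -3*pi/4): sqrt(13).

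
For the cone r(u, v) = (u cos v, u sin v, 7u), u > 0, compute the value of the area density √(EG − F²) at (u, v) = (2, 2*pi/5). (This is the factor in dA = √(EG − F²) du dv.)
√(EG − F²)|_{(2, 2*pi/5)} = 10*sqrt(2)

E = 50, F = 0, G = u^2, so EG − F² = 50*u^2. Taking the positive square root: √(EG − F²) = 5*sqrt(2)*Abs(u). At (u, v) = (2, 2*pi/5): 10*sqrt(2).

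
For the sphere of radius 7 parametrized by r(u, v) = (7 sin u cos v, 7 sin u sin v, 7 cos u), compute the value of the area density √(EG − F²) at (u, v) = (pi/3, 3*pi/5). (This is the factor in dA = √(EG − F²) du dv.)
√(EG − F²)|_{(pi/3, 3*pi/5)} = 49*sqrt(3)/2

E = 49, F = 0, G = 49*sin(u)^2, so EG − F² = 2401*sin(u)^2. Taking the positive square root: √(EG − F²) = 49*Abs(sin(u)). At (u, v) = (pi/3, 3*pi/5): 49*sqrt(3)/2.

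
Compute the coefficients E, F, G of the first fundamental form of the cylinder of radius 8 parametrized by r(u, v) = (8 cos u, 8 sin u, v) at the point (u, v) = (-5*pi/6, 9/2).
E = 64;  F = 0;  G = 1

Partials: r_u = (-8*sin(u), 8*cos(u), 0), r_v = (0, 0, 1). As functions of (u, v):
  E = r_u · r_u = 64,
  F = r_u · r_v = 0,
  G = r_v · r_v = 1.
Evaluating at (u, v) = (-5*pi/6, 9/2): E = 64, F = 0, G = 1.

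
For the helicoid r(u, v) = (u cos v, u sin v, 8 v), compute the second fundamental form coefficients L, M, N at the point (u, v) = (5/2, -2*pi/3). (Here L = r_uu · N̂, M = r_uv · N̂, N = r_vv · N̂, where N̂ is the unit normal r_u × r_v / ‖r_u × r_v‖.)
L = 0;  M = -16*sqrt(281)/281;  N = 0

Compute the unit normal N̂(u, v) = (8*sin(v)/sqrt(u^2 + 64), -8*cos(v)/sqrt(u^2 + 64), u/sqrt(u^2 + 64)), and the second partials r_uu, r_uv, r_vv. Take dot products:
  L(u, v) = r_uu · N̂ = 0,
  M(u, v) = r_uv · N̂ = -8/sqrt(u^2 + 64),
  N(u, v) = r_vv · N̂ = 0.
Evaluating at (u, v) = (5/2, -2*pi/3):
  L = 0, M = -16*sqrt(281)/281, N = 0.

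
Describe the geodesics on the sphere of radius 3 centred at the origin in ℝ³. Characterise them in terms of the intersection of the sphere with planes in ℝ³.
Geodesics on the sphere of radius 3 are great circles — circles of radius 3 obtained as the intersection of the sphere with planes through the origin (the centre of the sphere).

A curve α(t) of nonzero constant speed on the sphere of radius 3 is a geodesic iff its acceleration α̈ is everywhere normal to the surface, i.e. parallel to the radial vector α(t). Then d/dt(α × α̇) = α̇ × α̇ + α × α̈ = 0, so α × α̇ is a constant vector n ≠ 0 and α(t) · n = 0 for all t: α lies in the plane through the origin with normal n. The intersection of that plane with the sphere is a circle of radius 3 (a great circle). Conversely, a great circle traversed at constant speed has centripetal acceleration pointing at the origin, hence normal to the sphere, so every great circle is a geodesic.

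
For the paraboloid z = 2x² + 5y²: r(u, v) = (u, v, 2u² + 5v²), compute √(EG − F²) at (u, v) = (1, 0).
√(EG − F²)|_{(1, 0)} = sqrt(17)

E = 16*u^2 + 1, F = 40*u*v, G = 100*v^2 + 1; EG − F² = 16*u^2 + 100*v^2 + 1; √(EG − F²) = sqrt(16*u^2 + 100*v^2 + 1). At the given point: sqrt(17).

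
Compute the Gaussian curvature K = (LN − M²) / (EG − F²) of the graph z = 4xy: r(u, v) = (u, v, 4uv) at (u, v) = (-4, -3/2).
K = -16/85849

Coefficients of the first fundamental form: E = 16*v^2 + 1, F = 16*u*v, G = 16*u^2 + 1.
Coefficients of the second fundamental form: L = 0, M = 4/sqrt(16*u^2 + 16*v^2 + 1), N = 0.
Assemble K = (LN − M²)/(EG − F²) = -16/(256*u^4 + 512*u^2*v^2 + 32*u^2 + 256*v^4 + 32*v^2 + 1). At (u, v) = (-4, -3/2): K = -16/85849.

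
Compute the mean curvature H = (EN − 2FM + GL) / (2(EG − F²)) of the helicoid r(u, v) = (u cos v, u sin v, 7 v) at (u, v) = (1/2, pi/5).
H = 0

With E = 1, F = 0, G = u^2 + 49, L = 0, M = -7/sqrt(u^2 + 49), N = 0, assemble
  H = (EN − 2FM + GL) / (2(EG − F²)) = 0.
At (u, v) = (1/2, pi/5): H = 0.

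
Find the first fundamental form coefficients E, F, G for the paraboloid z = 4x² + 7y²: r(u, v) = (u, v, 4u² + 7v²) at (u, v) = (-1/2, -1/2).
E = 17;  F = 28;  G = 50

Partials: r_u = (1, 0, 8*u), r_v = (0, 1, 14*v). As functions of (u, v):
  E = r_u · r_u = 64*u^2 + 1,
  F = r_u · r_v = 112*u*v,
  G = r_v · r_v = 196*v^2 + 1.
Evaluating at (u, v) = (-1/2, -1/2): E = 17, F = 28, G = 50.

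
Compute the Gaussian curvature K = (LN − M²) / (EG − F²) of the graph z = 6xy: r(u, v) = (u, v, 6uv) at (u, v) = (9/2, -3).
K = -9/277729

Coefficients of the first fundamental form: E = 36*v^2 + 1, F = 36*u*v, G = 36*u^2 + 1.
Coefficients of the second fundamental form: L = 0, M = 6/sqrt(36*u^2 + 36*v^2 + 1), N = 0.
Assemble K = (LN − M²)/(EG − F²) = -36/(1296*u^4 + 2592*u^2*v^2 + 72*u^2 + 1296*v^4 + 72*v^2 + 1). At (u, v) = (9/2, -3): K = -9/277729.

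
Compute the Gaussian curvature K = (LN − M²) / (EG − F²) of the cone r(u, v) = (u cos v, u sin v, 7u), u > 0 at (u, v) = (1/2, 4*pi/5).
K = 0

Coefficients of the first fundamental form: E = 50, F = 0, G = u^2.
Coefficients of the second fundamental form: L = 0, M = 0, N = 7*sqrt(2)*u^2/(10*Abs(u)).
Assemble K = (LN − M²)/(EG − F²) = 0. At (u, v) = (1/2, 4*pi/5): K = 0.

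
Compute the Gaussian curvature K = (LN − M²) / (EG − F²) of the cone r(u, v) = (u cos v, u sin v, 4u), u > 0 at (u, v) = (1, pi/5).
K = 0

Coefficients of the first fundamental form: E = 17, F = 0, G = u^2.
Coefficients of the second fundamental form: L = 0, M = 0, N = 4*sqrt(17)*u^2/(17*Abs(u)).
Assemble K = (LN − M²)/(EG − F²) = 0. At (u, v) = (1, pi/5): K = 0.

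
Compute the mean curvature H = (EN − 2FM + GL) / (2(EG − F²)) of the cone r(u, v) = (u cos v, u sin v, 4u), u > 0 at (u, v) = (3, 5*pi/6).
H = 2*sqrt(17)/51

With E = 17, F = 0, G = u^2, L = 0, M = 0, N = 4*sqrt(17)*u^2/(17*Abs(u)), assemble
  H = (EN − 2FM + GL) / (2(EG − F²)) = 2*sqrt(17)/(17*Abs(u)).
At (u, v) = (3, 5*pi/6): H = 2*sqrt(17)/51.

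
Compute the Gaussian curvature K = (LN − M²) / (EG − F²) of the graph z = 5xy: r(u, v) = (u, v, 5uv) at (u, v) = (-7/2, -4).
K = -400/8003241

Coefficients of the first fundamental form: E = 25*v^2 + 1, F = 25*u*v, G = 25*u^2 + 1.
Coefficients of the second fundamental form: L = 0, M = 5/sqrt(25*u^2 + 25*v^2 + 1), N = 0.
Assemble K = (LN − M²)/(EG − F²) = -25/(625*u^4 + 1250*u^2*v^2 + 50*u^2 + 625*v^4 + 50*v^2 + 1). At (u, v) = (-7/2, -4): K = -400/8003241.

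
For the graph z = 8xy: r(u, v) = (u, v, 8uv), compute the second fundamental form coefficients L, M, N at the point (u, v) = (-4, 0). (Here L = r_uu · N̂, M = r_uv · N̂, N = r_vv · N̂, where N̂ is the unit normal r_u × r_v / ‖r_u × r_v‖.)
L = 0;  M = 8*sqrt(41)/205;  N = 0

Compute the unit normal N̂(u, v) = (-8*v/sqrt(64*u^2 + 64*v^2 + 1), -8*u/sqrt(64*u^2 + 64*v^2 + 1), 1/sqrt(64*u^2 + 64*v^2 + 1)), and the second partials r_uu, r_uv, r_vv. Take dot products:
  L(u, v) = r_uu · N̂ = 0,
  M(u, v) = r_uv · N̂ = 8/sqrt(64*u^2 + 64*v^2 + 1),
  N(u, v) = r_vv · N̂ = 0.
Evaluating at (u, v) = (-4, 0):
  L = 0, M = 8*sqrt(41)/205, N = 0.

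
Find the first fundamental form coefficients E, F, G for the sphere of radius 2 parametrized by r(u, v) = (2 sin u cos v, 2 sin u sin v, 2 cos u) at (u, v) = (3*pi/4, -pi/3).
E = 4;  F = 0;  G = 2

Partials: r_u = (2*cos(u)*cos(v), 2*sin(v)*cos(u), -2*sin(u)), r_v = (-2*sin(u)*sin(v), 2*sin(u)*cos(v), 0). As functions of (u, v):
  E = r_u · r_u = 4,
  F = r_u · r_v = 0,
  G = r_v · r_v = 4*sin(u)^2.
Evaluating at (u, v) = (3*pi/4, -pi/3): E = 4, F = 0, G = 2.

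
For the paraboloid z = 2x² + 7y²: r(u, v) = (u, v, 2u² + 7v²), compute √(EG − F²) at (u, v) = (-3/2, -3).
√(EG − F²)|_{(-3/2, -3)} = sqrt(1801)

E = 16*u^2 + 1, F = 56*u*v, G = 196*v^2 + 1; EG − F² = 16*u^2 + 196*v^2 + 1; √(EG − F²) = sqrt(16*u^2 + 196*v^2 + 1). At the given point: sqrt(1801).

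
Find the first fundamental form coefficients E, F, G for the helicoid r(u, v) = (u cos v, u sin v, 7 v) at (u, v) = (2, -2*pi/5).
E = 1;  F = 0;  G = 53

Partials: r_u = (cos(v), sin(v), 0), r_v = (-u*sin(v), u*cos(v), 7). As functions of (u, v):
  E = r_u · r_u = 1,
  F = r_u · r_v = 0,
  G = r_v · r_v = u^2 + 49.
Evaluating at (u, v) = (2, -2*pi/5): E = 1, F = 0, G = 53.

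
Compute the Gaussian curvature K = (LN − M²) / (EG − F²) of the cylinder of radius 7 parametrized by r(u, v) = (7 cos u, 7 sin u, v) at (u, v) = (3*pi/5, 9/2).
K = 0

Coefficients of the first fundamental form: E = 49, F = 0, G = 1.
Coefficients of the second fundamental form: L = -7, M = 0, N = 0.
Assemble K = (LN − M²)/(EG − F²) = 0. At (u, v) = (3*pi/5, 9/2): K = 0.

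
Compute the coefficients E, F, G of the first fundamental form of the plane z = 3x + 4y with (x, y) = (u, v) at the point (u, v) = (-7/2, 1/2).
E = 10;  F = 12;  G = 17

Partials: r_u = (1, 0, 3), r_v = (0, 1, 4). As functions of (u, v):
  E = r_u · r_u = 10,
  F = r_u · r_v = 12,
  G = r_v · r_v = 17.
Evaluating at (u, v) = (-7/2, 1/2): E = 10, F = 12, G = 17.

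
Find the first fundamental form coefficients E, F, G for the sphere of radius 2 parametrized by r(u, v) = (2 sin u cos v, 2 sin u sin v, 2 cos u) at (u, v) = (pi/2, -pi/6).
E = 4;  F = 0;  G = 4

Partials: r_u = (2*cos(u)*cos(v), 2*sin(v)*cos(u), -2*sin(u)), r_v = (-2*sin(u)*sin(v), 2*sin(u)*cos(v), 0). As functions of (u, v):
  E = r_u · r_u = 4,
  F = r_u · r_v = 0,
  G = r_v · r_v = 4*sin(u)^2.
Evaluating at (u, v) = (pi/2, -pi/6): E = 4, F = 0, G = 4.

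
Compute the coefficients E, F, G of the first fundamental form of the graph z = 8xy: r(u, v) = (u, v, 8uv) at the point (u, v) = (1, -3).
E = 577;  F = -192;  G = 65

Partials: r_u = (1, 0, 8*v), r_v = (0, 1, 8*u). As functions of (u, v):
  E = r_u · r_u = 64*v^2 + 1,
  F = r_u · r_v = 64*u*v,
  G = r_v · r_v = 64*u^2 + 1.
Evaluating at (u, v) = (1, -3): E = 577, F = -192, G = 65.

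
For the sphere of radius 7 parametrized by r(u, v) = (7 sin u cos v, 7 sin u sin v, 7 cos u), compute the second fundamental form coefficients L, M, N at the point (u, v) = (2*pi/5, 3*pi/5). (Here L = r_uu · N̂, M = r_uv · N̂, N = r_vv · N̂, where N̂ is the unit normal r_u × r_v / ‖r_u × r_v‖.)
L = -7;  M = 0;  N = -35/8 - 7*sqrt(5)/8

Compute the unit normal N̂(u, v) = (sin(u)^2*cos(v)/Abs(sin(u)), sin(u)^2*sin(v)/Abs(sin(u)), sin(2*u)/(2*Abs(sin(u)))), and the second partials r_uu, r_uv, r_vv. Take dot products:
  L(u, v) = r_uu · N̂ = -7*sin(u)/Abs(sin(u)),
  M(u, v) = r_uv · N̂ = 0,
  N(u, v) = r_vv · N̂ = -7*sin(u)^3/Abs(sin(u)).
Evaluating at (u, v) = (2*pi/5, 3*pi/5):
  L = -7, M = 0, N = -35/8 - 7*sqrt(5)/8.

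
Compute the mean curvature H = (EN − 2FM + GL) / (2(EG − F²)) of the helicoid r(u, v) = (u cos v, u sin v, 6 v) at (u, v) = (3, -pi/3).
H = 0

With E = 1, F = 0, G = u^2 + 36, L = 0, M = -6/sqrt(u^2 + 36), N = 0, assemble
  H = (EN − 2FM + GL) / (2(EG − F²)) = 0.
At (u, v) = (3, -pi/3): H = 0.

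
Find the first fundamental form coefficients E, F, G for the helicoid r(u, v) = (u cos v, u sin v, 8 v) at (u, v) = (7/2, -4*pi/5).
E = 1;  F = 0;  G = 305/4

Partials: r_u = (cos(v), sin(v), 0), r_v = (-u*sin(v), u*cos(v), 8). As functions of (u, v):
  E = r_u · r_u = 1,
  F = r_u · r_v = 0,
  G = r_v · r_v = u^2 + 64.
Evaluating at (u, v) = (7/2, -4*pi/5): E = 1, F = 0, G = 305/4.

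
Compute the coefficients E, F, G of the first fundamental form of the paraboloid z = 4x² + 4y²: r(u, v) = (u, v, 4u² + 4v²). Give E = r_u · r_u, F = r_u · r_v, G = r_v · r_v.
E = 64*u^2 + 1;  F = 64*u*v;  G = 64*v^2 + 1

Compute partials: r_u = (1, 0, 8*u), r_v = (0, 1, 8*v). Then
  E = r_u · r_u = 64*u^2 + 1,
  F = r_u · r_v = 64*u*v,
  G = r_v · r_v = 64*v^2 + 1.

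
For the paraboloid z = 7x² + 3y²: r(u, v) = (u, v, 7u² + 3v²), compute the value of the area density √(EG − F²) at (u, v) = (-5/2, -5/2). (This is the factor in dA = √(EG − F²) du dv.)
√(EG − F²)|_{(-5/2, -5/2)} = sqrt(1451)

E = 196*u^2 + 1, F = 84*u*v, G = 36*v^2 + 1, so EG − F² = 196*u^2 + 36*v^2 + 1. Taking the positive square root: √(EG − F²) = sqrt(196*u^2 + 36*v^2 + 1). At (u, v) = (-5/2, -5/2): sqrt(1451).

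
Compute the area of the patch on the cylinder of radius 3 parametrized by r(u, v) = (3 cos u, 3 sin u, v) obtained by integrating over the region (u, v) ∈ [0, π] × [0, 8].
Area = 24*pi

Area = ∫∫ √(EG − F²) du dv with √(EG − F²) = 3. Integrating over [0, π] × [0, 8] gives 24*pi.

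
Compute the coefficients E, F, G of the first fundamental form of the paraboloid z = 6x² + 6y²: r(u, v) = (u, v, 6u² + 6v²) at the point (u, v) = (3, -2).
E = 1297;  F = -864;  G = 577

Partials: r_u = (1, 0, 12*u), r_v = (0, 1, 12*v). As functions of (u, v):
  E = r_u · r_u = 144*u^2 + 1,
  F = r_u · r_v = 144*u*v,
  G = r_v · r_v = 144*v^2 + 1.
Evaluating at (u, v) = (3, -2): E = 1297, F = -864, G = 577.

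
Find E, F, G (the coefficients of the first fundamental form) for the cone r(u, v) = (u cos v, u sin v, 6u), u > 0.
E = 37;  F = 0;  G = u^2

Compute partials: r_u = (cos(v), sin(v), 6), r_v = (-u*sin(v), u*cos(v), 0). Then
  E = r_u · r_u = 37,
  F = r_u · r_v = 0,
  G = r_v · r_v = u^2.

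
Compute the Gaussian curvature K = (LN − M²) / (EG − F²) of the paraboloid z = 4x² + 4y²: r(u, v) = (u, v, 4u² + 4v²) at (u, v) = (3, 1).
K = 64/410881

Coefficients of the first fundamental form: E = 64*u^2 + 1, F = 64*u*v, G = 64*v^2 + 1.
Coefficients of the second fundamental form: L = 8/sqrt(64*u^2 + 64*v^2 + 1), M = 0, N = 8/sqrt(64*u^2 + 64*v^2 + 1).
Assemble K = (LN − M²)/(EG − F²) = 64/(4096*u^4 + 8192*u^2*v^2 + 128*u^2 + 4096*v^4 + 128*v^2 + 1). At (u, v) = (3, 1): K = 64/410881.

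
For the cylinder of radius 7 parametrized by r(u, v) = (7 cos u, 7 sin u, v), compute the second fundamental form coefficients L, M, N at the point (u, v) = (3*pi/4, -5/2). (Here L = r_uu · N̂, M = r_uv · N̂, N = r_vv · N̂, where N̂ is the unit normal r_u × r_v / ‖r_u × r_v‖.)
L = -7;  M = 0;  N = 0

Compute the unit normal N̂(u, v) = (cos(u), sin(u), 0), and the second partials r_uu, r_uv, r_vv. Take dot products:
  L(u, v) = r_uu · N̂ = -7,
  M(u, v) = r_uv · N̂ = 0,
  N(u, v) = r_vv · N̂ = 0.
Evaluating at (u, v) = (3*pi/4, -5/2):
  L = -7, M = 0, N = 0.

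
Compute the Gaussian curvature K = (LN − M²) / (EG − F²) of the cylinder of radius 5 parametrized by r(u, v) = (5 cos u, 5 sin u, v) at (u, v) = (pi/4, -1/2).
K = 0

Coefficients of the first fundamental form: E = 25, F = 0, G = 1.
Coefficients of the second fundamental form: L = -5, M = 0, N = 0.
Assemble K = (LN − M²)/(EG − F²) = 0. At (u, v) = (pi/4, -1/2): K = 0.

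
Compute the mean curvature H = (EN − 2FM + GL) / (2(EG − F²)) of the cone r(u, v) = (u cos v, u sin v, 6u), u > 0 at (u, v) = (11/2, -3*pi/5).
H = 6*sqrt(37)/407

With E = 37, F = 0, G = u^2, L = 0, M = 0, N = 6*sqrt(37)*u^2/(37*Abs(u)), assemble
  H = (EN − 2FM + GL) / (2(EG − F²)) = 3*sqrt(37)/(37*Abs(u)).
At (u, v) = (11/2, -3*pi/5): H = 6*sqrt(37)/407.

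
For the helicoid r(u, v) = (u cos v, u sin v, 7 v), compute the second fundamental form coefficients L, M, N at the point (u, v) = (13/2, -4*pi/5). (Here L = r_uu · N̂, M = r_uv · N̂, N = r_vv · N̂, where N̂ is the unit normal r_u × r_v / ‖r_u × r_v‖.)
L = 0;  M = -14*sqrt(365)/365;  N = 0

Compute the unit normal N̂(u, v) = (7*sin(v)/sqrt(u^2 + 49), -7*cos(v)/sqrt(u^2 + 49), u/sqrt(u^2 + 49)), and the second partials r_uu, r_uv, r_vv. Take dot products:
  L(u, v) = r_uu · N̂ = 0,
  M(u, v) = r_uv · N̂ = -7/sqrt(u^2 + 49),
  N(u, v) = r_vv · N̂ = 0.
Evaluating at (u, v) = (13/2, -4*pi/5):
  L = 0, M = -14*sqrt(365)/365, N = 0.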